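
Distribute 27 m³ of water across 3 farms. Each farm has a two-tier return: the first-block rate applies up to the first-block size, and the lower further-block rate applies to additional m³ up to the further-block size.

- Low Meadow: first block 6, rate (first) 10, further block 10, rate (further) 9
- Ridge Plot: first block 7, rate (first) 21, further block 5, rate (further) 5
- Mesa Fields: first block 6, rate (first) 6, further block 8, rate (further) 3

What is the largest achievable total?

321

Treat each block as its own option and order by rate: Ridge Plot/tier1 21 > Low Meadow/tier1 10 > Low Meadow/tier2 9 > Mesa Fields/tier1 6 > Ridge Plot/tier2 5 > Mesa Fields/tier2 3.
Ridge Plot tier1 at 21: fill all 7 → 20 left.
Low Meadow tier1 at 10: fill all 6 → 14 left.
Low Meadow tier2 at 9: fill all 10 → 4 left.
4 remain; put them into Mesa Fields tier1 at 6.
Total = 21×7 + 10×6 + 9×10 + 6×4 = 321.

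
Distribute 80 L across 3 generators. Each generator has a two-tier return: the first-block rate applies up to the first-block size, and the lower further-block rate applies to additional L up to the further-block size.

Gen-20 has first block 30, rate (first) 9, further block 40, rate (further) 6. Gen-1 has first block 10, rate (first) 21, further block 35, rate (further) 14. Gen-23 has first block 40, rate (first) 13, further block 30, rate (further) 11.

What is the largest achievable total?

Order all 6 blocks by rate: Gen-1/tier1 21 > Gen-1/tier2 14 > Gen-23/tier1 13 > Gen-23/tier2 11 > Gen-20/tier1 9 > Gen-20/tier2 6.
Gen-1/tier1 (21): +10 ; 70 left.
Gen-1 tier2 at 14: fill all 35 ; 35 left.
Gen-23 tier1 at 13: only 35 left, fill 35.
Total = 21×10 + 14×35 + 13×35 = 1155.

1155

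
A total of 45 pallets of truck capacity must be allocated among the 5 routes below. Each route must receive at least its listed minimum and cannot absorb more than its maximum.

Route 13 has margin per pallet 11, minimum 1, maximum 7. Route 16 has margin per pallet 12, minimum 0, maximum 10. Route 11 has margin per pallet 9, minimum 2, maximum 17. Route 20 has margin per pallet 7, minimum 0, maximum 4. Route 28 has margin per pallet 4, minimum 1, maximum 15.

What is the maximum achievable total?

Meeting every minimum uses 1+0+2+0+1 = 4 pallets, leaving 41.
Rank by margin per pallet: Route 16 12 > Route 13 11 > Route 11 9 > Route 20 7 > Route 28 4.
Route 16: +10 to 10 (cap) ; 31 left.
Route 13 takes 6 more to reach its cap of 7 ; 25 left.
Route 11 takes 15 more to reach its cap of 17 ; 10 left.
Route 20 takes 4 more to reach its cap of 4 ; 6 left.
Route 28 has room for 14 more but only 6 remain, so it gets 7.
Total = 11×7 + 12×10 + 9×17 + 7×4 + 4×7 = 406.

406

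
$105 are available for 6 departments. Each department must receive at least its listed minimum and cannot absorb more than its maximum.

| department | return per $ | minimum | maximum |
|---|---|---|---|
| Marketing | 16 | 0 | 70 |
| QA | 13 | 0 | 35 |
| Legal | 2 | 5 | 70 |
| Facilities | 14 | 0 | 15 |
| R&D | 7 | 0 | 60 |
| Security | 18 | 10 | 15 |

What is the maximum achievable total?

Meeting every minimum uses 0+0+5+0+0+10 = 15 $, leaving 90.
Highest return per $ first: Security 18 > Marketing 16 > Facilities 14 > QA 13 > R&D 7 > Legal 2.
Security takes 5 more to reach its cap of 15 — 85 left.
Marketing: +70 to 70 (cap) — 15 left.
Give Facilities 15 more to hit its cap of 15 — 0 left.
Total = 16×70 + 2×5 + 14×15 + 18×15 = 1610.

1610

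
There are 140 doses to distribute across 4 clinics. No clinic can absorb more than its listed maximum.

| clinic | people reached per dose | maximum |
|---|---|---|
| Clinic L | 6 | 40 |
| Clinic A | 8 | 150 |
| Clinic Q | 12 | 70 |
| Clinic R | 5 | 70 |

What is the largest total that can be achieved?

Highest people reached per dose first: Clinic Q 12 > Clinic A 8 > Clinic L 6 > Clinic R 5.
Give Clinic Q 70 to hit its cap of 70 → 70 left.
Clinic A has room for 150 but only 70 remain, so it gets 70.
Total = 8×70 + 12×70 = 1400.

1400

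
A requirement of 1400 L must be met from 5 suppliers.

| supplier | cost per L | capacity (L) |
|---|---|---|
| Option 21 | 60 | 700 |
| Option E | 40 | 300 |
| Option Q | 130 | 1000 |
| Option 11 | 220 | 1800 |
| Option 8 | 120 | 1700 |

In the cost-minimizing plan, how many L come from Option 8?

400

Fill from the cheapest supplier first.
Option E at 40: take all 300 L — 1100 still needed.
Option 21 at 60: take all 700 L — 400 still needed.
Option 8 (120): take the remaining 400 — done.
Option Q, Option 11: unused.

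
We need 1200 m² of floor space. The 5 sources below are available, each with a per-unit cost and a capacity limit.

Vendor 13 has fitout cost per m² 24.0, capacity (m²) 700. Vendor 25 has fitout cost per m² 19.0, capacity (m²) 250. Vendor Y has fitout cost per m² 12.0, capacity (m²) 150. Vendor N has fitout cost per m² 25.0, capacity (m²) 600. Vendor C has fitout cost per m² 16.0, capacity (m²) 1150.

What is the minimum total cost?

18600

Fill from the cheapest source first.
Vendor Y at 12.0: take all 150 m² ; 1050 still needed.
Take 1050 from Vendor C at 16.0 to finish.
Vendor 25, Vendor 13, Vendor N: unused.
Cost = 150×12.0 + 1050×16.0 = 18600.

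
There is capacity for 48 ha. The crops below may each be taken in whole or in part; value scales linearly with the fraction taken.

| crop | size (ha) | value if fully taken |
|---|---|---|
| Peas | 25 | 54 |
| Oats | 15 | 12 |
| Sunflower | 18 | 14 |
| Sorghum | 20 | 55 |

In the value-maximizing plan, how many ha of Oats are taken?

3

Best value per unit of size first: Sorghum 55/20≈2.75, Peas 54/25≈2.16, Oats 12/15≈0.8, Sunflower 14/18≈0.778.
Take all of Sorghum (20 ha, value 55) ; 28 ha left.
All 25 ha of Peas fit (value 54) ; 3 remain.
Fill the last 3 ha with part of Oats: 3/15 of it earns 2.4.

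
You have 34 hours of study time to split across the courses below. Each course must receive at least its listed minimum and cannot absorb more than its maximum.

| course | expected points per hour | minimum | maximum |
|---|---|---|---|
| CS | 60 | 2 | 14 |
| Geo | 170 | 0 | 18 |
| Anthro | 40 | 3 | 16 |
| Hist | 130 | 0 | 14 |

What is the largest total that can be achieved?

4730

Meeting every minimum uses 2+0+3+0 = 5 hours, leaving 29.
Order the courses by expected points per hour: Geo 170 > Hist 130 > CS 60 > Anthro 40.
Geo: +18 to 18 (cap) — 11 left.
Only 11 left; Hist takes them to reach 11.
Total = 60×2 + 170×18 + 40×3 + 130×11 = 4730.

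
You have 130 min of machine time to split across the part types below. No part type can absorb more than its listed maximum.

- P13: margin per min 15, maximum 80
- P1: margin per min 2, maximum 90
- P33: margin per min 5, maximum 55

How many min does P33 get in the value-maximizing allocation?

50

Order the part types by margin per min: P13 15 > P33 5 > P1 2.
P13: +80 to 80 (cap) → 50 left.
P33: +50 (room for 55) → 50. Pool exhausted.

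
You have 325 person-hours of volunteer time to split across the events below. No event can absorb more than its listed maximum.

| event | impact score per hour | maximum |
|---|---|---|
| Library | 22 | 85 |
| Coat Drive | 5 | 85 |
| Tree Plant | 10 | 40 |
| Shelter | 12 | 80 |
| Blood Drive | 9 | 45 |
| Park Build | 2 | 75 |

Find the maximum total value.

4010

Order the events by impact score per hour: Library 22 > Shelter 12 > Tree Plant 10 > Blood Drive 9 > Coat Drive 5 > Park Build 2.
Library: +85 to 85 (cap) — 240 left.
Shelter takes 80 to reach its cap of 80 — 160 left.
Tree Plant: +40 to 40 (cap) — 120 left.
Blood Drive takes 45 to reach its cap of 45 — 75 left.
Only 75 left; Coat Drive takes them to reach 75.
Total = 22×85 + 5×75 + 10×40 + 12×80 + 9×45 = 4010.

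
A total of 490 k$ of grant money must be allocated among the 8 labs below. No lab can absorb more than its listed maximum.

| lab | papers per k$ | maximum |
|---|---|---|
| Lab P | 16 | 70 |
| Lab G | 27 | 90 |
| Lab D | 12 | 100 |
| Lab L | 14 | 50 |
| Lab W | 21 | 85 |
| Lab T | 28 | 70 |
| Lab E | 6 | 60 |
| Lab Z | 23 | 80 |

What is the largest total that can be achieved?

10375

Rank by papers per k$: Lab T 28 > Lab G 27 > Lab Z 23 > Lab W 21 > Lab P 16 > Lab L 14 > Lab D 12 > Lab E 6.
Lab T takes 70 to reach its cap of 70 → 420 left.
Give Lab G 90 to hit its cap of 90 → 330 left.
Lab Z: +80 to 80 (cap) → 250 left.
Give Lab W 85 to hit its cap of 85 → 165 left.
Lab P: +70 to 70 (cap) → 95 left.
Lab L: +50 to 50 (cap) → 45 left.
Lab D has room for 100 but only 45 remain, so it gets 45.
Total = 16×70 + 27×90 + 12×45 + 14×50 + 21×85 + 28×70 + 23×80 = 10375.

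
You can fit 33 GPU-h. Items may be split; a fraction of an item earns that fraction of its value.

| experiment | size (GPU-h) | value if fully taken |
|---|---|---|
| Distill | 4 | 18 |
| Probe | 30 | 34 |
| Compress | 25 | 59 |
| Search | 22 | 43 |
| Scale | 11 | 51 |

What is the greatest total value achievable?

Best value per unit of size first: Scale 51/11≈4.64, Distill 18/4≈4.5, Compress 59/25≈2.36, Search 43/22≈1.95, Probe 34/30≈1.13.
Scale: take in full, 11 GPU-h for value 51 ; 22 left.
Take all of Distill (4 GPU-h, value 18) ; 18 GPU-h left.
18 GPU-h left: a 18/25 share of Compress gives 59×18/25 = 42.48.
Total value = 111.48.

111.48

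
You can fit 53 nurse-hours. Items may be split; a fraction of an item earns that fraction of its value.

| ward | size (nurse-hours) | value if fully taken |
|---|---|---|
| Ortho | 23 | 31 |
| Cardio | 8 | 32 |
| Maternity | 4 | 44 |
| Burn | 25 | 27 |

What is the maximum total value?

126.44

Rank by value-to-size ratio: Maternity 44/4≈11, Cardio 32/8≈4, Ortho 31/23≈1.35, Burn 27/25≈1.08.
All 4 nurse-hours of Maternity fit (value 44) → 49 remain.
Cardio: take in full, 8 nurse-hours for value 32 → 41 left.
All 23 nurse-hours of Ortho fit (value 31) → 18 remain.
18 nurse-hours left: a 18/25 share of Burn gives 27×18/25 = 19.44.
Total value = 126.44.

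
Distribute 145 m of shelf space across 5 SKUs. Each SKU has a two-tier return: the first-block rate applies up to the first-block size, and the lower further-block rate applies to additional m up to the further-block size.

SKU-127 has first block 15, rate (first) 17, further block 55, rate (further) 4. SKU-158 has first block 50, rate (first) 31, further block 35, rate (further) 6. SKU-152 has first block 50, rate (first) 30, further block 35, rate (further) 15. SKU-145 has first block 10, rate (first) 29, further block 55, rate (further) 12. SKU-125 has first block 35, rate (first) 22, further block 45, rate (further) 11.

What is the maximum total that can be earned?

Treat each block as its own option and order by rate: SKU-158/first 31 > SKU-152/first 30 > SKU-145/first 29 > SKU-125/first 22 > SKU-127/first 17 > SKU-152/second 15 > SKU-145/second 12 > SKU-125/second 11 > SKU-158/second 6 > SKU-127/second 4.
Fill SKU-158 first block (50 at 31) → 95 left.
SKU-152/first (30): +50 → 45 left.
SKU-145 first at 29: fill all 10 → 35 left.
Fill SKU-125 first block (35 at 22) → 0 left.
Total = 31×50 + 30×50 + 29×10 + 22×35 = 4110.

4110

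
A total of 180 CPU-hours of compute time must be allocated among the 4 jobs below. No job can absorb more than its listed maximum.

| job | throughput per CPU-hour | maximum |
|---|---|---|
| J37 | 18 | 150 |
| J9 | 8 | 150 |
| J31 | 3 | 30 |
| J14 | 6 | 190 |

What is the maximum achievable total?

Order the jobs by throughput per CPU-hour: J37 18 > J9 8 > J14 6 > J31 3.
J37: +150 to 150 (cap) ; 30 left.
J9 has room for 150 but only 30 remain, so it gets 30.
Total = 18×150 + 8×30 = 2940.

2940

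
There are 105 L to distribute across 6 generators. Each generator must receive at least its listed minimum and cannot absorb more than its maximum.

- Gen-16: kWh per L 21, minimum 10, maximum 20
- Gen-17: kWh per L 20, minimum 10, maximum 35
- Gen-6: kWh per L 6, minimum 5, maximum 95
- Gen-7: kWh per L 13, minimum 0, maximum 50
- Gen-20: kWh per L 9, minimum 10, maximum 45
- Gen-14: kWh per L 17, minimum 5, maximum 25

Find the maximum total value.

Meeting every minimum uses 10+10+5+0+10+5 = 40 L, leaving 65.
Highest kWh per L first: Gen-16 21 > Gen-17 20 > Gen-14 17 > Gen-7 13 > Gen-20 9 > Gen-6 6.
Give Gen-16 10 more to hit its cap of 20 — 55 left.
Give Gen-17 25 more to hit its cap of 35 — 30 left.
Give Gen-14 20 more to hit its cap of 25 — 10 left.
Only 10 left; Gen-7 takes them to reach 10.
Total = 21×20 + 20×35 + 6×5 + 13×10 + 9×10 + 17×25 = 1795.

1795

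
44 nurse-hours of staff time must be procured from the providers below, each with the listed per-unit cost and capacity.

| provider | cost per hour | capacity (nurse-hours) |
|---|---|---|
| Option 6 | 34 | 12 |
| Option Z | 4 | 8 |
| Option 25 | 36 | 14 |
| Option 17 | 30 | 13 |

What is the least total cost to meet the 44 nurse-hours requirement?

1226

Use providers in increasing cost order.
Option Z (4): use full 8 ; 36 nurse-hours to go.
Option 17 at 30: take all 13 nurse-hours ; 23 still needed.
Take 12 from Option 6 at 34 ; need 11 more.
Option 25 (36): take the remaining 11 ; done.
Cost = 8×4 + 13×30 + 12×34 + 11×36 = 1226.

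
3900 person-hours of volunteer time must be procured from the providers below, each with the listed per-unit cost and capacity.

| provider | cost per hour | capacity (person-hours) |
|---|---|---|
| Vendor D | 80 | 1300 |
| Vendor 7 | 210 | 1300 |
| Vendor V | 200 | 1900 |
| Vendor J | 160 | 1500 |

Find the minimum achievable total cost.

Use providers in increasing cost order.
Vendor D at 80: take all 1300 person-hours — 2600 still needed.
Vendor J at 160: take all 1500 person-hours — 1100 still needed.
Take 1100 from Vendor V at 200 to finish.
Vendor 7: unused.
Cost = 1300×80 + 1500×160 + 1100×200 = 564000.

564000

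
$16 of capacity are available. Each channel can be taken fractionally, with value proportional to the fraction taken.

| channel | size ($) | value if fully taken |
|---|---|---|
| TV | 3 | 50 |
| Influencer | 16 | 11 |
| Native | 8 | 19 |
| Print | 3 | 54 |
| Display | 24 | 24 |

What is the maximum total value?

Sort by value density: Print 54/3≈18, TV 50/3≈16.7, Native 19/8≈2.38, Display 24/24≈1, Influencer 11/16≈0.688.
Take all of Print (3 $, value 54) → 13 $ left.
Take all of TV (3 $, value 50) → 10 $ left.
Take all of Native (8 $, value 19) → 2 $ left.
Only 2 $ remain; take 2/24 of Display for value 24×2/24 = 2.
Total value = 125.

125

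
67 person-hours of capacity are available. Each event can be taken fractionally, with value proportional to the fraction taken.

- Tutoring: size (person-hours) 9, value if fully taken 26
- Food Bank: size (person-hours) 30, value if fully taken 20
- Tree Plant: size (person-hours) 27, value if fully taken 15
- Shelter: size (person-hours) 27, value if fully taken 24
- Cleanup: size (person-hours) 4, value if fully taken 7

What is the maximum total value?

Sort by value density: Tutoring 26/9≈2.89, Cleanup 7/4≈1.75, Shelter 24/27≈0.889, Food Bank 20/30≈0.667, Tree Plant 15/27≈0.556.
All 9 person-hours of Tutoring fit (value 26) — 58 remain.
All 4 person-hours of Cleanup fit (value 7) — 54 remain.
Take all of Shelter (27 person-hours, value 24) — 27 person-hours left.
Only 27 person-hours remain; take 27/30 of Food Bank for value 20×27/30 = 18.
Total value = 75.

75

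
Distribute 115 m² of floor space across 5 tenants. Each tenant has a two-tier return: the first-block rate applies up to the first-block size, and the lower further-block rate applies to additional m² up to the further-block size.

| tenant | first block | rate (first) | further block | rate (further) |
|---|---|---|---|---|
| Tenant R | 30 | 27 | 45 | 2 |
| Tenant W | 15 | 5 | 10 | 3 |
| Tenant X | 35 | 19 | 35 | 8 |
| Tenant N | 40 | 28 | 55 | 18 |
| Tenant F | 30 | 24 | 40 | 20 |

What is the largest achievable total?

2950

Order all 10 blocks by rate: Tenant N/T1 28 > Tenant R/T1 27 > Tenant F/T1 24 > Tenant F/T2 20 > Tenant X/T1 19 > Tenant N/T2 18 > Tenant X/T2 8 > Tenant W/T1 5 > Tenant W/T2 3 > Tenant R/T2 2.
Tenant N T1 at 28: fill all 40 → 75 left.
Tenant R/T1 (27): +30 → 45 left.
Tenant F/T1 (24): +30 → 15 left.
15 remain; put them into Tenant F T2 at 20.
Total = 28×40 + 27×30 + 24×30 + 20×15 = 2950.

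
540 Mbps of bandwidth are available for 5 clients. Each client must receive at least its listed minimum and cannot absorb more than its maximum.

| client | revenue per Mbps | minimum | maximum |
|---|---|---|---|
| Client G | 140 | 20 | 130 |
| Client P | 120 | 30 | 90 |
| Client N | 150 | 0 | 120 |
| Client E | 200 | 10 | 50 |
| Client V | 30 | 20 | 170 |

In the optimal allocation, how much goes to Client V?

Meeting every minimum uses 20+30+0+10+20 = 80 Mbps, leaving 460.
Order the clients by revenue per Mbps: Client E 200 > Client N 150 > Client G 140 > Client P 120 > Client V 30.
Client E: +40 to 50 (cap) — 420 left.
Client N takes 120 more to reach its cap of 120 — 300 left.
Client G: +110 to 130 (cap) — 190 left.
Client P: +60 to 90 (cap) — 130 left.
Only 130 left; Client V takes them to reach 150.

150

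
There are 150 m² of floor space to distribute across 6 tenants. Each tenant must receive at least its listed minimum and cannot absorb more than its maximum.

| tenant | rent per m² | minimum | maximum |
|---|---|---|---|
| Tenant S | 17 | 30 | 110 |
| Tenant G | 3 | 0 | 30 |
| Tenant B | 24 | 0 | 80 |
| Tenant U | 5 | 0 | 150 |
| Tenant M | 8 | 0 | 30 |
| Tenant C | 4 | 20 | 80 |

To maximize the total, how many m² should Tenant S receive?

Meeting every minimum uses 30+0+0+0+0+20 = 50 m², leaving 100.
Order the tenants by rent per m²: Tenant B 24 > Tenant S 17 > Tenant M 8 > Tenant U 5 > Tenant C 4 > Tenant G 3.
Give Tenant B 80 more to hit its cap of 80 → 20 left.
Only 20 left; Tenant S takes them to reach 50.

50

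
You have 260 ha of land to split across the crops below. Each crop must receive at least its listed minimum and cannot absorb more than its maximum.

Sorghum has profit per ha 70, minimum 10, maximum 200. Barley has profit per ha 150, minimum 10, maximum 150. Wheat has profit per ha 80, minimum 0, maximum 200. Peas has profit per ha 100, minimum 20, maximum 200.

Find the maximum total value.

Meeting every minimum uses 10+10+0+20 = 40 ha, leaving 220.
Highest profit per ha first: Barley 150 > Peas 100 > Wheat 80 > Sorghum 70.
Barley takes 140 more to reach its cap of 150 → 80 left.
Only 80 left; Peas takes them to reach 100.
Total = 70×10 + 150×150 + 100×100 = 33200.

33200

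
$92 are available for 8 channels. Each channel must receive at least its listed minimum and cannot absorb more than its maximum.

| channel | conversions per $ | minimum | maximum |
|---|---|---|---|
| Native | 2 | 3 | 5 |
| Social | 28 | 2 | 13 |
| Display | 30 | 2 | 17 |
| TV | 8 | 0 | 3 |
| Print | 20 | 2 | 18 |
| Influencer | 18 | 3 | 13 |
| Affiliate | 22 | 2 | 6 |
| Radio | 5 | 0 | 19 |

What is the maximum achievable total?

1725

Meeting every minimum uses 3+2+2+0+2+3+2+0 = 14 $, leaving 78.
Highest conversions per $ first: Display 30 > Social 28 > Affiliate 22 > Print 20 > Influencer 18 > TV 8 > Radio 5 > Native 2.
Display takes 15 more to reach its cap of 17 ; 63 left.
Social: +11 to 13 (cap) ; 52 left.
Give Affiliate 4 more to hit its cap of 6 ; 48 left.
Print takes 16 more to reach its cap of 18 ; 32 left.
Influencer takes 10 more to reach its cap of 13 ; 22 left.
TV: +3 to 3 (cap) ; 19 left.
Radio: +19 to 19 (cap) ; 0 left.
Total = 2×3 + 28×13 + 30×17 + 8×3 + 20×18 + 18×13 + 22×6 + 5×19 = 1725.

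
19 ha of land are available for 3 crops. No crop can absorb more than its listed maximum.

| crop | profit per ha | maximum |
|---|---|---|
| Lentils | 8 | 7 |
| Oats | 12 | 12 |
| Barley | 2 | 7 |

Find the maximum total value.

Rank by profit per ha: Oats 12 > Lentils 8 > Barley 2.
Oats takes 12 to reach its cap of 12 → 7 left.
Lentils: +7 to 7 (cap) → 0 left.
Total = 8×7 + 12×12 = 200.

200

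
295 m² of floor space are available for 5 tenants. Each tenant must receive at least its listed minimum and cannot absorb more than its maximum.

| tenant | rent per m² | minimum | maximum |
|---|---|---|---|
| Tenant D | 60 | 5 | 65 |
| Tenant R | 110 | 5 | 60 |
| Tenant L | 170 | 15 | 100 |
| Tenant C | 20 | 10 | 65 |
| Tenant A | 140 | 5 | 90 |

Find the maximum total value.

38500

Meeting every minimum uses 5+5+15+10+5 = 40 m², leaving 255.
Highest rent per m² first: Tenant L 170 > Tenant A 140 > Tenant R 110 > Tenant D 60 > Tenant C 20.
Tenant L takes 85 more to reach its cap of 100 — 170 left.
Tenant A: +85 to 90 (cap) — 85 left.
Tenant R takes 55 more to reach its cap of 60 — 30 left.
Tenant D: +30 (room for 60) → 35. Pool exhausted.
Total = 60×35 + 110×60 + 170×100 + 20×10 + 140×90 = 38500.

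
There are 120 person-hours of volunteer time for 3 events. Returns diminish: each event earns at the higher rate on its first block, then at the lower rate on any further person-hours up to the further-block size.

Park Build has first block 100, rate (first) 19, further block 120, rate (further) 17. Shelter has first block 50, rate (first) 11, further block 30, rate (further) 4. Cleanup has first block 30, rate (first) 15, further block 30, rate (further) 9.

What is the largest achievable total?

Order all 6 blocks by rate: Park Build/first 19 > Park Build/second 17 > Cleanup/first 15 > Shelter/first 11 > Cleanup/second 9 > Shelter/second 4.
Fill Park Build first block (100 at 19) → 20 left.
20 remain; put them into Park Build second at 17.
Total = 19×100 + 17×20 = 2240.

2240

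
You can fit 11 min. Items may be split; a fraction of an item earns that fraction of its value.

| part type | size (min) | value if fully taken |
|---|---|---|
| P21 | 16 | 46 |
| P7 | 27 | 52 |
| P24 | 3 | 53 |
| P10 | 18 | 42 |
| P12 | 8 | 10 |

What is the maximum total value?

Rank by value-to-size ratio: P24 53/3≈17.7, P21 46/16≈2.88, P10 42/18≈2.33, P7 52/27≈1.93, P12 10/8≈1.25.
Take all of P24 (3 min, value 53) → 8 min left.
Only 8 min remain; take 8/16 of P21 for value 46×8/16 = 23.
Total value = 76.

76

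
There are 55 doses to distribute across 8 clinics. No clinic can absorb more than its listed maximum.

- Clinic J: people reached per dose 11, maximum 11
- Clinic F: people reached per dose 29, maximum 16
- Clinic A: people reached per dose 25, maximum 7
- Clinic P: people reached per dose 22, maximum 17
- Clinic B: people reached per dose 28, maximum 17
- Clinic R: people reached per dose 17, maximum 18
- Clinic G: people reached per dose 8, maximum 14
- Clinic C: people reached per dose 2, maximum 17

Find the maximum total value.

Order the clinics by people reached per dose: Clinic F 29 > Clinic B 28 > Clinic A 25 > Clinic P 22 > Clinic R 17 > Clinic J 11 > Clinic G 8 > Clinic C 2.
Clinic F: +16 to 16 (cap) — 39 left.
Give Clinic B 17 to hit its cap of 17 — 22 left.
Clinic A: +7 to 7 (cap) — 15 left.
Clinic P: +15 (room for 17) → 15. Pool exhausted.
Total = 29×16 + 25×7 + 22×15 + 28×17 = 1445.

1445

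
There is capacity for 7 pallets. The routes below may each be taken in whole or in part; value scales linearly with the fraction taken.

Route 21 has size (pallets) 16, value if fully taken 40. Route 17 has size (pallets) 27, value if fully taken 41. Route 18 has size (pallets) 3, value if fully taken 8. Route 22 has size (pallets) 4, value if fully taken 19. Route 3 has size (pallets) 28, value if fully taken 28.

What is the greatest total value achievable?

27

Rank by value-to-size ratio: Route 22 19/4≈4.75, Route 18 8/3≈2.67, Route 21 40/16≈2.5, Route 17 41/27≈1.52, Route 3 28/28≈1.
Take all of Route 22 (4 pallets, value 19) ; 3 pallets left.
All 3 pallets of Route 18 fit (value 8) ; 0 remain.
Total value = 27.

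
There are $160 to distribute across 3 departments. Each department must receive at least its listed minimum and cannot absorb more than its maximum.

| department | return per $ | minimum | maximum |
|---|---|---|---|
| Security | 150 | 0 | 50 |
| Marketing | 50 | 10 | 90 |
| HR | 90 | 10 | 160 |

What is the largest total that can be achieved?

17000

Meeting every minimum uses 0+10+10 = 20 $, leaving 140.
Highest return per $ first: Security 150 > HR 90 > Marketing 50.
Give Security 50 more to hit its cap of 50 ; 90 left.
HR has room for 150 more but only 90 remain, so it gets 100.
Total = 150×50 + 50×10 + 90×100 = 17000.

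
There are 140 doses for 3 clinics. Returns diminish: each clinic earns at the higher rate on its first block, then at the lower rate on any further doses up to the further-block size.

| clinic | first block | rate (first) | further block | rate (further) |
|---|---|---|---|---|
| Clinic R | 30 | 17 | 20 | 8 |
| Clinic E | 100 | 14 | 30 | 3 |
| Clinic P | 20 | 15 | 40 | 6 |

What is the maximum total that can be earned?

2070

Order all 6 blocks by rate: Clinic R/tier1 17 > Clinic P/tier1 15 > Clinic E/tier1 14 > Clinic R/tier2 8 > Clinic P/tier2 6 > Clinic E/tier2 3.
Fill Clinic R tier1 block (30 at 17) → 110 left.
Clinic P tier1 at 15: fill all 20 → 90 left.
Clinic E tier1 at 14: only 90 left, fill 90.
Total = 17×30 + 15×20 + 14×90 = 2070.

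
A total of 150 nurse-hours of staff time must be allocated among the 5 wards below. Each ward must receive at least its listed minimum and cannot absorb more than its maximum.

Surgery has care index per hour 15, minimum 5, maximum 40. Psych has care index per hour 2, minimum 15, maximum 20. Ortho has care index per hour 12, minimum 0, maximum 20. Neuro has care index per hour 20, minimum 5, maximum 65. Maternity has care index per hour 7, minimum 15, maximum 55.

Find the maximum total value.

2215

Meeting every minimum uses 5+15+0+5+15 = 40 nurse-hours, leaving 110.
Highest care index per hour first: Neuro 20 > Surgery 15 > Ortho 12 > Maternity 7 > Psych 2.
Neuro: +60 to 65 (cap) → 50 left.
Give Surgery 35 more to hit its cap of 40 → 15 left.
Only 15 left; Ortho takes them to reach 15.
Total = 15×40 + 2×15 + 12×15 + 20×65 + 7×15 = 2215.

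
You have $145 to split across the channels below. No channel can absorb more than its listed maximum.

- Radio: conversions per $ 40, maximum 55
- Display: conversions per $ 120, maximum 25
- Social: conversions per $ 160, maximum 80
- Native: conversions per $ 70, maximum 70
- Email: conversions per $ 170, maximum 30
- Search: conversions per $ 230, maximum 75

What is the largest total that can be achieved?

28750

Order the channels by conversions per $: Search 230 > Email 170 > Social 160 > Display 120 > Native 70 > Radio 40.
Give Search 75 to hit its cap of 75 → 70 left.
Email: +30 to 30 (cap) → 40 left.
Only 40 left; Social takes them to reach 40.
Total = 160×40 + 170×30 + 230×75 = 28750.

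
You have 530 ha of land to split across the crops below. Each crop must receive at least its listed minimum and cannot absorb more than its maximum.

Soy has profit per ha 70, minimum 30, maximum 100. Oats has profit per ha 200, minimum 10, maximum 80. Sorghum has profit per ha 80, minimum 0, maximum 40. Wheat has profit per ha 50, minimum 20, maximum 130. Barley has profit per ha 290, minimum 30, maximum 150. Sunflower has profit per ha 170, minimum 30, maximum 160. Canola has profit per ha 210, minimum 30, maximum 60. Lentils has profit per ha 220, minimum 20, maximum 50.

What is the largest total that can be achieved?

110000

Meeting every minimum uses 30+10+0+20+30+30+30+20 = 170 ha, leaving 360.
Rank by profit per ha: Barley 290 > Lentils 220 > Canola 210 > Oats 200 > Sunflower 170 > Sorghum 80 > Soy 70 > Wheat 50.
Barley takes 120 more to reach its cap of 150 ; 240 left.
Lentils takes 30 more to reach its cap of 50 ; 210 left.
Give Canola 30 more to hit its cap of 60 ; 180 left.
Oats: +70 to 80 (cap) ; 110 left.
Only 110 left; Sunflower takes them to reach 140.
Total = 70×30 + 200×80 + 50×20 + 290×150 + 170×140 + 210×60 + 220×50 = 110000.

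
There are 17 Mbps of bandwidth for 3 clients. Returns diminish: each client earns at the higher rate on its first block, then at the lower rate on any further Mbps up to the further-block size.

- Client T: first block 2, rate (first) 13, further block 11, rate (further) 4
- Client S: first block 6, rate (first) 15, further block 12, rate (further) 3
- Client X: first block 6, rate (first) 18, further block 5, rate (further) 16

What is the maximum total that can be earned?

278

Treat each block as its own option and order by rate: Client X/T1 18 > Client X/T2 16 > Client S/T1 15 > Client T/T1 13 > Client T/T2 4 > Client S/T2 3.
Fill Client X T1 block (6 at 18) — 11 left.
Fill Client X T2 block (5 at 16) — 6 left.
Client S/T1 (15): +6 — 0 left.
Total = 18×6 + 16×5 + 15×6 = 278.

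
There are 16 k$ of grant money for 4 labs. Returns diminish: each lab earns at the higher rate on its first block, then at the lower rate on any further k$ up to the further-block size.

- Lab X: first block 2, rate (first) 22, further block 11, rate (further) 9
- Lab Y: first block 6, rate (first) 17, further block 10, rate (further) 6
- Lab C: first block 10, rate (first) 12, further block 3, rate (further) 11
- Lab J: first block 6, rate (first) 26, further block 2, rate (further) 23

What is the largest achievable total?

Order all 8 blocks by rate: Lab J/T1 26 > Lab J/T2 23 > Lab X/T1 22 > Lab Y/T1 17 > Lab C/T1 12 > Lab C/T2 11 > Lab X/T2 9 > Lab Y/T2 6.
Fill Lab J T1 block (6 at 26) — 10 left.
Lab J T2 at 23: fill all 2 — 8 left.
Fill Lab X T1 block (2 at 22) — 6 left.
Fill Lab Y T1 block (6 at 17) — 0 left.
Total = 26×6 + 23×2 + 22×2 + 17×6 = 348.

348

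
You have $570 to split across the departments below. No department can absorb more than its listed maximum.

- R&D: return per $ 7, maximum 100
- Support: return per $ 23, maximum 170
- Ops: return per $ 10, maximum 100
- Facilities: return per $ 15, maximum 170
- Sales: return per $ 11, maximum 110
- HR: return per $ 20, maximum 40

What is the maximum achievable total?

Rank by return per $: Support 23 > HR 20 > Facilities 15 > Sales 11 > Ops 10 > R&D 7.
Support takes 170 to reach its cap of 170 — 400 left.
HR takes 40 to reach its cap of 40 — 360 left.
Facilities takes 170 to reach its cap of 170 — 190 left.
Sales: +110 to 110 (cap) — 80 left.
Ops has room for 100 but only 80 remain, so it gets 80.
Total = 23×170 + 10×80 + 15×170 + 11×110 + 20×40 = 9270.

9270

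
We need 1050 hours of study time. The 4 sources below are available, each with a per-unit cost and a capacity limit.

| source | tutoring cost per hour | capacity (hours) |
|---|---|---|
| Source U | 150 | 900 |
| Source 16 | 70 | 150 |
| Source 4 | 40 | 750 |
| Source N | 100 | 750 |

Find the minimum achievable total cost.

55500

Use sources in increasing cost order.
Source 4 at 40: take all 750 hours ; 300 still needed.
Source 16 (70): use full 150 ; 150 hours to go.
Take 150 from Source N at 100 to finish.
Source U: unused.
Cost = 750×40 + 150×70 + 150×100 = 55500.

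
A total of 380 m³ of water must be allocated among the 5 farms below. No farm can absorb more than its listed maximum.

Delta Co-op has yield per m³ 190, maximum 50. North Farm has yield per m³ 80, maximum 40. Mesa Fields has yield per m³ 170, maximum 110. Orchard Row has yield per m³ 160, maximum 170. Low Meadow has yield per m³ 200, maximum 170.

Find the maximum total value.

70200

Highest yield per m³ first: Low Meadow 200 > Delta Co-op 190 > Mesa Fields 170 > Orchard Row 160 > North Farm 80.
Low Meadow takes 170 to reach its cap of 170 — 210 left.
Give Delta Co-op 50 to hit its cap of 50 — 160 left.
Give Mesa Fields 110 to hit its cap of 110 — 50 left.
Only 50 left; Orchard Row takes them to reach 50.
Total = 190×50 + 170×110 + 160×50 + 200×170 = 70200.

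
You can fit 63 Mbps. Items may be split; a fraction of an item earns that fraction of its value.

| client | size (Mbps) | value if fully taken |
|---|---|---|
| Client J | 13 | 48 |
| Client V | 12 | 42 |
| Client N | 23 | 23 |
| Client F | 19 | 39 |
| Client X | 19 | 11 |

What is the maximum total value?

Best value per unit of size first: Client J 48/13≈3.69, Client V 42/12≈3.5, Client F 39/19≈2.05, Client N 23/23≈1, Client X 11/19≈0.579.
Take all of Client J (13 Mbps, value 48) — 50 Mbps left.
All 12 Mbps of Client V fit (value 42) — 38 remain.
Take all of Client F (19 Mbps, value 39) — 19 Mbps left.
Fill the last 19 Mbps with part of Client N: 19/23 of it earns 19.
Total value = 148.

148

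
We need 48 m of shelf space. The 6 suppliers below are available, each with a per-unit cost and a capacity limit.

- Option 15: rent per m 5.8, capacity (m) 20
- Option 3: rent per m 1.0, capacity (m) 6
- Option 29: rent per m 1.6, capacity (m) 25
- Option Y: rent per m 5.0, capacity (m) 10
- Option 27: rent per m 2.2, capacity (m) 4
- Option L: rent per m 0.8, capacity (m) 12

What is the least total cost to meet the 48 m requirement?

Use suppliers in increasing cost order.
Option L at 0.8: take all 12 m ; 36 still needed.
Option 3 (1.0): use full 6 ; 30 m to go.
Option 29 at 1.6: take all 25 m ; 5 still needed.
Option 27 (2.2): use full 4 ; 1 m to go.
Option Y (5.0): take the remaining 1 ; done.
Option 15: unused.
Cost = 12×0.8 + 6×1.0 + 25×1.6 + 4×2.2 + 1×5.0 = 69.4.

69.4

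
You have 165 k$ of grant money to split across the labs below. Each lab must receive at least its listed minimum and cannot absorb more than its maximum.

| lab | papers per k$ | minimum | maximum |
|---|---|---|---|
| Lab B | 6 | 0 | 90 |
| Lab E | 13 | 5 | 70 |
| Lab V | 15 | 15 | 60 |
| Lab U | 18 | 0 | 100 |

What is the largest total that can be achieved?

Meeting every minimum uses 0+5+15+0 = 20 k$, leaving 145.
Highest papers per k$ first: Lab U 18 > Lab V 15 > Lab E 13 > Lab B 6.
Lab U: +100 to 100 (cap) ; 45 left.
Lab V takes 45 more to reach its cap of 60 ; 0 left.
Total = 13×5 + 15×60 + 18×100 = 2765.

2765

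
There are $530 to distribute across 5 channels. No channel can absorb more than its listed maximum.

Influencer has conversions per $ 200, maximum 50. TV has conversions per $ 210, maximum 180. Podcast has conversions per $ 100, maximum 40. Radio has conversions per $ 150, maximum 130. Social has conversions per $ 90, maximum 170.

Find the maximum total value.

Rank by conversions per $: TV 210 > Influencer 200 > Radio 150 > Podcast 100 > Social 90.
TV: +180 to 180 (cap) — 350 left.
Influencer takes 50 to reach its cap of 50 — 300 left.
Radio takes 130 to reach its cap of 130 — 170 left.
Podcast takes 40 to reach its cap of 40 — 130 left.
Only 130 left; Social takes them to reach 130.
Total = 200×50 + 210×180 + 100×40 + 150×130 + 90×130 = 83000.

83000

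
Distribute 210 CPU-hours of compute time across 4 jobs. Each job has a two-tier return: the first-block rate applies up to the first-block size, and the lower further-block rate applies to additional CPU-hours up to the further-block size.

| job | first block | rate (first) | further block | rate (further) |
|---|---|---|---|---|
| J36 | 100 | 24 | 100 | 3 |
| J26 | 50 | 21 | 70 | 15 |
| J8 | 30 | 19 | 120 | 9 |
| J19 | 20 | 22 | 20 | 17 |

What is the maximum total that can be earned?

Rank every tier by rate: J36/tier1 24 > J19/tier1 22 > J26/tier1 21 > J8/tier1 19 > J19/tier2 17 > J26/tier2 15 > J8/tier2 9 > J36/tier2 3.
J36/tier1 (24): +100 → 110 left.
Fill J19 tier1 block (20 at 22) → 90 left.
J26/tier1 (21): +50 → 40 left.
J8 tier1 at 19: fill all 30 → 10 left.
J19 tier2 at 17: only 10 left, fill 10.
Total = 24×100 + 22×20 + 21×50 + 19×30 + 17×10 = 4630.

4630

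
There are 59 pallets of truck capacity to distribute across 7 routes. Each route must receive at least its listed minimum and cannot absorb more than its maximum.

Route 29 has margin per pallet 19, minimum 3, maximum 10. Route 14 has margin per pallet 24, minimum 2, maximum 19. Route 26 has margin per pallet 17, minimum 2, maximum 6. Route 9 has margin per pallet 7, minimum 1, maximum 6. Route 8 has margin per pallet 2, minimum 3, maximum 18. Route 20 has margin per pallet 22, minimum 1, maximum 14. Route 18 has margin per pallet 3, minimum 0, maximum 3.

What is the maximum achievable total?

1107

Meeting every minimum uses 3+2+2+1+3+1+0 = 12 pallets, leaving 47.
Order the routes by margin per pallet: Route 14 24 > Route 20 22 > Route 29 19 > Route 26 17 > Route 9 7 > Route 18 3 > Route 8 2.
Route 14 takes 17 more to reach its cap of 19 ; 30 left.
Route 20: +13 to 14 (cap) ; 17 left.
Route 29 takes 7 more to reach its cap of 10 ; 10 left.
Route 26: +4 to 6 (cap) ; 6 left.
Route 9 takes 5 more to reach its cap of 6 ; 1 left.
Route 18 has room for 3 more but only 1 remain, so it gets 1.
Total = 19×10 + 24×19 + 17×6 + 7×6 + 2×3 + 22×14 + 3×1 = 1107.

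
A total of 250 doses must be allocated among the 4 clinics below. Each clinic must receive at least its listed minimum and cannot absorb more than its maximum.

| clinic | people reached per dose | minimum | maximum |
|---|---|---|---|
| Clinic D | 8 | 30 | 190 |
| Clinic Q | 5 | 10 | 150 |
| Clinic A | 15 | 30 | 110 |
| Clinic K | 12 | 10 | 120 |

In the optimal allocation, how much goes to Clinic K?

Meeting every minimum uses 30+10+30+10 = 80 doses, leaving 170.
Highest people reached per dose first: Clinic A 15 > Clinic K 12 > Clinic D 8 > Clinic Q 5.
Give Clinic A 80 more to hit its cap of 110 ; 90 left.
Clinic K: +90 (room for 110) → 100. Pool exhausted.

100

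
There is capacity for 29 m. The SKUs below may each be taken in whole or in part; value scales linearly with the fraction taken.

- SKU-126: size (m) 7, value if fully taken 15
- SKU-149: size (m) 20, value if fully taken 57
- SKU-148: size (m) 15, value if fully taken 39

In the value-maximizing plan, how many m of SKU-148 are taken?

9

Rank by value-to-size ratio: SKU-149 57/20≈2.85, SKU-148 39/15≈2.6, SKU-126 15/7≈2.14.
SKU-149: take in full, 20 m for value 57 ; 9 left.
Only 9 m remain; take 9/15 of SKU-148 for value 39×9/15 = 23.4.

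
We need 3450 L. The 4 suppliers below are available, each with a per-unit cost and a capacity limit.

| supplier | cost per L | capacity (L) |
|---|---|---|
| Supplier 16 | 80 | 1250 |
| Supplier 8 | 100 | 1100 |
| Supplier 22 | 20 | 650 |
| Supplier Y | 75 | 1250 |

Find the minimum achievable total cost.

Fill from the cheapest supplier first.
Supplier 22 at 20: take all 650 L → 2800 still needed.
Take 1250 from Supplier Y at 75 → need 1550 more.
Supplier 16 at 80: take all 1250 L → 300 still needed.
Supplier 8 at 100: take 300 of its 1100 → requirement met.
Cost = 650×20 + 1250×75 + 1250×80 + 300×100 = 236750.

236750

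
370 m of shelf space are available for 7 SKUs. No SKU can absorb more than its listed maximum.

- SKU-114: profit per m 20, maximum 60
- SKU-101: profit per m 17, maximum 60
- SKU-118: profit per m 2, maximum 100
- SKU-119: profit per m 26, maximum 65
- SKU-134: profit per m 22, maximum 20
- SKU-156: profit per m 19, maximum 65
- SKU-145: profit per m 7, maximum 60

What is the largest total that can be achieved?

6085

Highest profit per m first: SKU-119 26 > SKU-134 22 > SKU-114 20 > SKU-156 19 > SKU-101 17 > SKU-145 7 > SKU-118 2.
SKU-119 takes 65 to reach its cap of 65 ; 305 left.
SKU-134 takes 20 to reach its cap of 20 ; 285 left.
SKU-114: +60 to 60 (cap) ; 225 left.
Give SKU-156 65 to hit its cap of 65 ; 160 left.
SKU-101 takes 60 to reach its cap of 60 ; 100 left.
SKU-145: +60 to 60 (cap) ; 40 left.
Only 40 left; SKU-118 takes them to reach 40.
Total = 20×60 + 17×60 + 2×40 + 26×65 + 22×20 + 19×65 + 7×60 = 6085.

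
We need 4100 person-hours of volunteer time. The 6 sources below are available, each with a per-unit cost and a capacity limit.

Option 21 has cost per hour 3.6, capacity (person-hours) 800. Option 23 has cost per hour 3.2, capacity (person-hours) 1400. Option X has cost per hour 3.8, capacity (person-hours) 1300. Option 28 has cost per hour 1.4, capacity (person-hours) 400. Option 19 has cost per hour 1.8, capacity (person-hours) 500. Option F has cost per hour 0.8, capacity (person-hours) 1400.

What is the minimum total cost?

Fill from the cheapest source first.
Option F at 0.8: take all 1400 person-hours → 2700 still needed.
Option 28 (1.4): use full 400 → 2300 person-hours to go.
Option 19 (1.8): use full 500 → 1800 person-hours to go.
Option 23 (3.2): use full 1400 → 400 person-hours to go.
Take 400 from Option 21 at 3.6 to finish.
Option X: unused.
Cost = 1400×0.8 + 400×1.4 + 500×1.8 + 1400×3.2 + 400×3.6 = 8500.

8500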